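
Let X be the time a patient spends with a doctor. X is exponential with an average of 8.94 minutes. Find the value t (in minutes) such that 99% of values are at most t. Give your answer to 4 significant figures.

41.17

The rate is λ = 1/8.94 = 0.111857 per minute.
Set 1 − e^(−λt) = 0.99, so t = −ln(0.01)/λ = 4.6052/0.111857 ≈ 41.1702 minutes.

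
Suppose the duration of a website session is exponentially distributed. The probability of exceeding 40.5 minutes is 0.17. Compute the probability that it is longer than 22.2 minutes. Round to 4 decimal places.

e^(−λ·40.5) = 0.17 ⇒ λ = −ln(0.17)/40.5 = 0.043752.
P(X > 22.2) = e^(−0.043752·22.2) = e^(−0.97129) ≈ 0.3786.

0.3786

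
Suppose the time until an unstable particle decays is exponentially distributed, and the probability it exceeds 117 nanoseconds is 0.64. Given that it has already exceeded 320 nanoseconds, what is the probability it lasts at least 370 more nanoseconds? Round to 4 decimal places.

0.2438

From e^(−λ·117) = 0.64, λ = −ln(0.64)/117 = 0.00381442.
Memoryless: P(X > 320+370 | X > 320) = P(X > 370) = e^(−0.00381442·370) ≈ 0.2438.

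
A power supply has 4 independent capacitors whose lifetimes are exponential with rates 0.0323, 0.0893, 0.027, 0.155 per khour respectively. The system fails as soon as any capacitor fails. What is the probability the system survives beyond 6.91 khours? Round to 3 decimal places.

0.123

The time to first failure is exponential with rate Σλ = 0.0323 + 0.0893 + 0.027 + 0.155 = 0.3036.
P(min > 6.91) = e^(−0.3036·6.91) = e^(−2.0979) ≈ 0.123.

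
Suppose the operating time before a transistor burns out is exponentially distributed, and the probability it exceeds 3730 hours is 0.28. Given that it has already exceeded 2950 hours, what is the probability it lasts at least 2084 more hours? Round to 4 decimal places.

0.4910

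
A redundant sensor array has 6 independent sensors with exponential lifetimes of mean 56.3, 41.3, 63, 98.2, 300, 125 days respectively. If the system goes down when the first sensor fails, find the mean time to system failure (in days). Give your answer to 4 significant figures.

The first failure time is exponential with rate Σλ_i = 1/56.3 + 1/41.3 + 1/63 + 1/98.2 + 1/300 + 1/125 = 0.0793647 per day.
E[min] = 1/Σλ = 1/0.0793647 = 12.6001 days.

12.60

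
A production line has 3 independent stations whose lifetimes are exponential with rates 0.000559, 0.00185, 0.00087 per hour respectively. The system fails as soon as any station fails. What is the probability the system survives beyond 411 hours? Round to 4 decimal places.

0.2598

The time to first failure is exponential with rate Σλ = 0.000559 + 0.00185 + 0.00087 = 0.003279.
P(min > 411) = e^(−0.003279·411) = e^(−1.3477) ≈ 0.2598.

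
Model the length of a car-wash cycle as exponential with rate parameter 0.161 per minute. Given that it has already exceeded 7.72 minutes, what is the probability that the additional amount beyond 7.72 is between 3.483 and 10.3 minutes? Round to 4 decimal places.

0.3803

Memoryless: the residual past 7.72 is again Exp(λ).
P(3.483 < residual < 10.3) = e^(−λ·3.483) − e^(−λ·10.3) = 0.57077 − 0.19046 ≈ 0.3803.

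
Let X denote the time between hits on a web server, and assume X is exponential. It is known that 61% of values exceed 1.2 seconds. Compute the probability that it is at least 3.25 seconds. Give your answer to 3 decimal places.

e^(−λ·1.2) = 0.61 ⇒ λ = −ln(0.61)/1.2 = 0.411914.
P(X > 3.25) = e^(−0.411914·3.25) = e^(−1.3387) ≈ 0.262.

0.262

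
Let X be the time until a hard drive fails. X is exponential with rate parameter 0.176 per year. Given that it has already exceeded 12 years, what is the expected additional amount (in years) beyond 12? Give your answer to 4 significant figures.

By memorylessness, the remaining amount past any threshold is again Exp(λ) with mean 1/λ = 5.68182 years.

5.682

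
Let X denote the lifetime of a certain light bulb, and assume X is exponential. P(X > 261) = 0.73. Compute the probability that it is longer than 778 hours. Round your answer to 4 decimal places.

0.3914

e^(−λ·261) = 0.73 ⇒ λ = −ln(0.73)/261 = 0.00120579.
P(X > 778) = e^(−0.00120579·778) = e^(−0.9381) ≈ 0.3914.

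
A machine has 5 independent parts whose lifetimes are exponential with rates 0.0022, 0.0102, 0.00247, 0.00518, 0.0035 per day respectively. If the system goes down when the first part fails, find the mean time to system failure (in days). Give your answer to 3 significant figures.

The time to first failure is exponential with rate Σλ = 0.0022 + 0.0102 + 0.00247 + 0.00518 + 0.0035 = 0.02355.
E[min] = 1/Σλ = 1/0.02355 = 42.4628 days.

42.5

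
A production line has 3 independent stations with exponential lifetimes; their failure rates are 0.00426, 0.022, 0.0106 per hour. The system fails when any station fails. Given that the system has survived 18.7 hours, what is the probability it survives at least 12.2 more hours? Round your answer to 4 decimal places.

Time to first failure ~ Exp(Σλ) with Σλ = 0.03686.
By memorylessness, P(T > 18.7+12.2 | T > 18.7) = P(T > 12.2) = e^(−0.03686·12.2) ≈ 0.6378.

0.6378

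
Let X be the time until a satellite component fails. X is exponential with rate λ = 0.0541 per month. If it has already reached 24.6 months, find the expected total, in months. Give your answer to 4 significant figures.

By memorylessness, E[X | X > 24.6] = 24.6 + 1/λ = 24.6 + 18.4843 = 43.0843 months.

43.08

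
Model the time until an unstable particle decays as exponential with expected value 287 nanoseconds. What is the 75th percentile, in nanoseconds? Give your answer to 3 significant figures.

The rate is λ = 1/287 = 0.00348432 per nanosecond.
Set 1 − e^(−λt) = 0.75, so t = −ln(0.25)/λ = 1.3863/0.00348432 ≈ 397.866 nanoseconds.

398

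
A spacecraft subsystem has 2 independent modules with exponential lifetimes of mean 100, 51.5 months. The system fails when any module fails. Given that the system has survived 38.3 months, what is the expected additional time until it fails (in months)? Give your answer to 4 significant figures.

33.99

First-failure rate Σλ = 1/100 + 1/51.5 = 0.0294175.
By memorylessness the expected residual is 1/Σλ = 33.9934 months, regardless of the 38.3 already elapsed.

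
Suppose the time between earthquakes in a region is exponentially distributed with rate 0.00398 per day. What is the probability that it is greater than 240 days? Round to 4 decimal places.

0.3847

P(X > 240) = e^(−λ·240) = e^(−0.9552) ≈ 0.3847.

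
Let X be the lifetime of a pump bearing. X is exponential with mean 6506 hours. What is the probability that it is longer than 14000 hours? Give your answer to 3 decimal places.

0.116

The rate is λ = 1/6506 = 0.000153704 per hour.
P(X > 14000) = e^(−λ·14000) = e^(−2.1519) ≈ 0.116.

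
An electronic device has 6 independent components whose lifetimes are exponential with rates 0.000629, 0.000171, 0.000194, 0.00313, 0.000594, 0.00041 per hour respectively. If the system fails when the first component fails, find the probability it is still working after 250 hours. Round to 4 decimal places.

0.2775

The time to first failure is exponential with rate Σλ = 0.000629 + 0.000171 + 0.000194 + 0.00313 + 0.000594 + 0.00041 = 0.005128.
P(min > 250) = e^(−0.005128·250) = e^(−1.282) ≈ 0.2775.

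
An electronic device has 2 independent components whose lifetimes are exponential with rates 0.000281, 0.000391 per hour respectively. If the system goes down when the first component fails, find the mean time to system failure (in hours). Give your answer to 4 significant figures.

1488

The time to first failure is exponential with rate Σλ = 0.000281 + 0.000391 = 0.000672.
E[min] = 1/Σλ = 1/0.000672 = 1488.1 hours.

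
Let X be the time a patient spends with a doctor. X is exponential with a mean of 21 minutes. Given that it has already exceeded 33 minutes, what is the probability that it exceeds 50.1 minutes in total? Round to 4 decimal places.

0.4430

The rate is λ = 1/21 = 0.047619 per minute.
P(X > s+t | X > s) = e^(−λ(s+t))/e^(−λs) = e^(−λt), independent of s = 33.
P(X > 17.1) = e^(−0.81429) ≈ 0.4430.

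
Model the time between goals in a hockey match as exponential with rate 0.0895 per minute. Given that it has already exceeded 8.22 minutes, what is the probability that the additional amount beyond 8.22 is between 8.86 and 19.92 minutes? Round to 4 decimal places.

Memoryless: the residual past 8.22 is again Exp(λ).
P(8.86 < residual < 19.92) = e^(−λ·8.86) − e^(−λ·19.92) = 0.45250 − 0.16816 ≈ 0.2843.

0.2843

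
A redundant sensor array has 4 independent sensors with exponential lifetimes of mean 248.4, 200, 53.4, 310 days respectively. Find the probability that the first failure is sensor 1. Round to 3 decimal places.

Rates: λ_i = 1/mean_i → 0.00402576, 0.005, 0.0187266, 0.00322581; Σλ = 0.0309782.
P(sensor 1 first) = λ_1/Σλ = 0.00402576/0.0309782 ≈ 0.130.

0.130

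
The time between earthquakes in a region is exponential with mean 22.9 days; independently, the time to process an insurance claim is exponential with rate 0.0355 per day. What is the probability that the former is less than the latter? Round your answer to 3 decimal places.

λ_1 = 1/22.9 = 0.0436681, λ_2 = 0.0355.
For independent exponentials, P(the former < the latter) = λ_1/(λ_1+λ_2) = 0.0436681/0.0791681 ≈ 0.552.

0.552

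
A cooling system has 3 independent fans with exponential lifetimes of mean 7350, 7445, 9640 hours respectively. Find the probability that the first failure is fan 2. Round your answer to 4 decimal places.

Rates: λ_i = 1/mean_i → 0.000136054, 0.000134318, 0.000103734; Σλ = 0.000374107.
P(fan 2 first) = λ_2/Σλ = 0.000134318/0.000374107 ≈ 0.3590.

0.3590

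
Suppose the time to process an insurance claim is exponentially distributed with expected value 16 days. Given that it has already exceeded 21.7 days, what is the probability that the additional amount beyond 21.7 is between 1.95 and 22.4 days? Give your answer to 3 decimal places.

0.639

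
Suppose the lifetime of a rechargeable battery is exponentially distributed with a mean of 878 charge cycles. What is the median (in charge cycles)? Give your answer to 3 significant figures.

The rate is λ = 1/878 = 0.00113895 per charge cycle.
Set 1 − e^(−λt) = 0.5, so t = −ln(0.5)/λ = 0.69315/0.00113895 ≈ 608.583 charge cycles.

609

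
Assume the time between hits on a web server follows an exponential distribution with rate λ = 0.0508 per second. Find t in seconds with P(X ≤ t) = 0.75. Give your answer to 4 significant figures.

Set 1 − e^(−λt) = 0.75, so t = −ln(0.25)/λ = 1.3863/0.0508 ≈ 27.2893 seconds.

27.29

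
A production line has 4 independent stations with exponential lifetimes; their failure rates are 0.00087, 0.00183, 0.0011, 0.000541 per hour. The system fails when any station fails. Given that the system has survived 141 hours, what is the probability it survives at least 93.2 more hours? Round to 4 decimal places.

0.6673

Time to first failure ~ Exp(Σλ) with Σλ = 0.004341.
By memorylessness, P(T > 141+93.2 | T > 141) = P(T > 93.2) = e^(−0.004341·93.2) ≈ 0.6673.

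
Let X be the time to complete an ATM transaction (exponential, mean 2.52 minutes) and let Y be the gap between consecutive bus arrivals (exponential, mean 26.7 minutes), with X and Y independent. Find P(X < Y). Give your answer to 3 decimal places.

0.914

λ_1 = 1/2.52 = 0.396825, λ_2 = 1/26.7 = 0.0374532.
For independent exponentials, P(X < Y) = λ_1/(λ_1+λ_2) = 0.396825/0.434279 ≈ 0.914.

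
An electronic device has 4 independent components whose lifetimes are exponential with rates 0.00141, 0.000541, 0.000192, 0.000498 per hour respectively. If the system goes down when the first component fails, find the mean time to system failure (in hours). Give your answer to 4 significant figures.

The time to first failure is exponential with rate Σλ = 0.00141 + 0.000541 + 0.000192 + 0.000498 = 0.002641.
E[min] = 1/Σλ = 1/0.002641 = 378.644 hours.

378.6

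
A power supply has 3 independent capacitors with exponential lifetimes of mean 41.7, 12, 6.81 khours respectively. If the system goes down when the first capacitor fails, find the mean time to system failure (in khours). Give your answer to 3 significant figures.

3.93

The first failure time is exponential with rate Σλ_i = 1/41.7 + 1/12 + 1/6.81 = 0.254157 per khour.
E[min] = 1/Σλ = 1/0.254157 = 3.93458 khours.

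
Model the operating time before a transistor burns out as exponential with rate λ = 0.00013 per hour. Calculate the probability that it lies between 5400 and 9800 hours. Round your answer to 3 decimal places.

0.216

P(5400 < X < 9800) = e^(−λ·5400) − e^(−λ·9800) = 0.49559 − 0.27971 ≈ 0.216.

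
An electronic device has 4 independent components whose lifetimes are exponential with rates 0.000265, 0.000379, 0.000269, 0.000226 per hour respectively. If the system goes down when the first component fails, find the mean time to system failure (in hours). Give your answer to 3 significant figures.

The time to first failure is exponential with rate Σλ = 0.000265 + 0.000379 + 0.000269 + 0.000226 = 0.001139.
E[min] = 1/Σλ = 1/0.001139 = 877.963 hours.

878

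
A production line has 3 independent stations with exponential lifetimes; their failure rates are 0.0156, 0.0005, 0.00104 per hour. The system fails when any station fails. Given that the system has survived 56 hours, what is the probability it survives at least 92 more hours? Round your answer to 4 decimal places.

Time to first failure ~ Exp(Σλ) with Σλ = 0.01714.
By memorylessness, P(T > 56+92 | T > 56) = P(T > 92) = e^(−0.01714·92) ≈ 0.2066.

0.2066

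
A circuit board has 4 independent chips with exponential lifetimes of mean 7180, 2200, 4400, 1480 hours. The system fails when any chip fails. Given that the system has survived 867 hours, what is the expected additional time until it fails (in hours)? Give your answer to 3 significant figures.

668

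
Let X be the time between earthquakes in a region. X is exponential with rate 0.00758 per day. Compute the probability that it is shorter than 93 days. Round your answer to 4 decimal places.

0.5059

P(X ≤ 93) = 1 − e^(−λ·93) = 1 − e^(−0.70494) ≈ 0.5059.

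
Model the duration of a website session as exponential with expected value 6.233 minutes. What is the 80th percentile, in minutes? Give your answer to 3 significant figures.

10.0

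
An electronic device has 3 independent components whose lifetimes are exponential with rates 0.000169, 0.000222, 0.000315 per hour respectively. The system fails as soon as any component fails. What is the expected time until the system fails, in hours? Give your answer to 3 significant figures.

The time to first failure is exponential with rate Σλ = 0.000169 + 0.000222 + 0.000315 = 0.000706.
E[min] = 1/Σλ = 1/0.000706 = 1416.43 hours.

1420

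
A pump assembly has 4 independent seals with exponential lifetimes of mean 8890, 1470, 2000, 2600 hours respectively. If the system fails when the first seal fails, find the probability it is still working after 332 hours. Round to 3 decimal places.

0.573

The first failure time is exponential with rate Σλ_i = 1/8890 + 1/1470 + 1/2000 + 1/2600 = 0.00167737 per hour.
P(min > 332) = e^(−0.00167737·332) = e^(−0.55689) ≈ 0.573.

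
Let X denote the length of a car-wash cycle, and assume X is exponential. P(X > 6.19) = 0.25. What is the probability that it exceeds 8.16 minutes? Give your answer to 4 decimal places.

0.1608

e^(−λ·6.19) = 0.25 ⇒ λ = −ln(0.25)/6.19 = 0.223957.
P(X > 8.16) = e^(−0.223957·8.16) = e^(−1.8275) ≈ 0.1608.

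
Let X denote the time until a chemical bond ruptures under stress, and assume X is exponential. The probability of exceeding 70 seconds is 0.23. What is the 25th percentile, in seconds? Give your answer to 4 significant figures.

e^(−λ·70) = 0.23 ⇒ λ = −ln(0.23)/70 = 0.0209954.
25th percentile: 1 − e^(−λt) = 0.25, t = −ln(0.75)/λ = 13.7022 seconds.

13.70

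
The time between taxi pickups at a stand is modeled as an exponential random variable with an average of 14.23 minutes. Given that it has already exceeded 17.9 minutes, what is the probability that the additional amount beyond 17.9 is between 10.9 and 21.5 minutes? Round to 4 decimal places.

The rate is λ = 1/14.23 = 0.0702741 per minute.
Memoryless: the residual past 17.9 is again Exp(λ).
P(10.9 < residual < 21.5) = e^(−λ·10.9) − e^(−λ·21.5) = 0.46487 − 0.22071 ≈ 0.2442.

0.2442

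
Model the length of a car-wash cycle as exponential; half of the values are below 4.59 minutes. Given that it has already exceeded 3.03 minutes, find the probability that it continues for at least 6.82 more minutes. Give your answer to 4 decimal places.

For an exponential, median = ln(2)/λ, so λ = ln 2 / 4.59 = 0.151012 per minute.
The exponential is memoryless, so the remaining time is again Exp(λ): the condition X > 3.03 is irrelevant.
P(X > 6.82) = e^(−1.0299) ≈ 0.3570.

0.3570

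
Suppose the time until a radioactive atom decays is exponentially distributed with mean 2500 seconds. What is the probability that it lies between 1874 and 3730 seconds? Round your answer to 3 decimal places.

The rate is λ = 1/2500 = 0.0004 per second.
P(1874 < X < 3730) = e^(−λ·1874) − e^(−λ·3730) = 0.47256 − 0.22492 ≈ 0.248.

0.248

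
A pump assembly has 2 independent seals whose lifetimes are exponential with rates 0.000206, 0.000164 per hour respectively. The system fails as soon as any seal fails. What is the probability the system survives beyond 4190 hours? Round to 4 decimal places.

The time to first failure is exponential with rate Σλ = 0.000206 + 0.000164 = 0.00037.
P(min > 4190) = e^(−0.00037·4190) = e^(−1.5503) ≈ 0.2122.

0.2122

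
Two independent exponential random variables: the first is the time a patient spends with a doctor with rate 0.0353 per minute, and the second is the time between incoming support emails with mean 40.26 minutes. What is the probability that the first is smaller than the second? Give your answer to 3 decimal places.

0.587

λ_1 = 0.0353, λ_2 = 1/40.26 = 0.0248385.
For independent exponentials, P(the first < the second) = λ_1/(λ_1+λ_2) = 0.0353/0.0601385 ≈ 0.587.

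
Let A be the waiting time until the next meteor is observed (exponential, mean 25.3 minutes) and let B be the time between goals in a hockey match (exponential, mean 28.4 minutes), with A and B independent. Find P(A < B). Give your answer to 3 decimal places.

λ_1 = 1/25.3 = 0.0395257, λ_2 = 1/28.4 = 0.0352113.
For independent exponentials, P(A < B) = λ_1/(λ_1+λ_2) = 0.0395257/0.074737 ≈ 0.529.

0.529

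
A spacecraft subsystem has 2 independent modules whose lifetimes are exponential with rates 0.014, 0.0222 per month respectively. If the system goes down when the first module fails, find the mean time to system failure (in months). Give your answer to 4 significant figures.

27.62

The time to first failure is exponential with rate Σλ = 0.014 + 0.0222 = 0.0362.
E[min] = 1/Σλ = 1/0.0362 = 27.6243 months.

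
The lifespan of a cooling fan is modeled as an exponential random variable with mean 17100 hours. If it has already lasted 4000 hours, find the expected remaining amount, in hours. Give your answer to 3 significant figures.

The rate is λ = 1/17100 = 0.0000584795 per hour.
By memorylessness, the remaining amount past any threshold is again Exp(λ) with mean 1/λ = 17100 hours.

17100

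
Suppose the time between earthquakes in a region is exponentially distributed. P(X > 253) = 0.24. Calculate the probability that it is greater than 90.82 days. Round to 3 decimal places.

e^(−λ·253) = 0.24 ⇒ λ = −ln(0.24)/253 = 0.00564078.
P(X > 90.82) = e^(−0.00564078·90.82) = e^(−0.5123) ≈ 0.599.

0.599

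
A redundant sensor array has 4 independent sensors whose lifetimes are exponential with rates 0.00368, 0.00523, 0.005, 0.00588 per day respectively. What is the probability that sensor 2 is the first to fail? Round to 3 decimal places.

0.264

The time to first failure is exponential with rate Σλ = 0.00368 + 0.00523 + 0.005 + 0.00588 = 0.01979.
P(sensor 2 first) = λ_2/Σλ = 0.00523/0.01979 ≈ 0.264.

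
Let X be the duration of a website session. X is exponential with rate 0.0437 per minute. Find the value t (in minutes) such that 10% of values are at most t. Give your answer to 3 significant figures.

2.41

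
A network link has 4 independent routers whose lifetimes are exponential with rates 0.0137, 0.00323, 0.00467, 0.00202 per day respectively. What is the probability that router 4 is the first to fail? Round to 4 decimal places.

0.0855

The time to first failure is exponential with rate Σλ = 0.0137 + 0.00323 + 0.00467 + 0.00202 = 0.02362.
P(router 4 first) = λ_4/Σλ = 0.00202/0.02362 ≈ 0.0855.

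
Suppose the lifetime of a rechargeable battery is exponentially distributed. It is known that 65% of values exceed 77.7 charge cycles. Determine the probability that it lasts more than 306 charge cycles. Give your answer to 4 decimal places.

0.1833

e^(−λ·77.7) = 0.65 ⇒ λ = −ln(0.65)/77.7 = 0.00554418.
P(X > 306) = e^(−0.00554418·306) = e^(−1.6965) ≈ 0.1833.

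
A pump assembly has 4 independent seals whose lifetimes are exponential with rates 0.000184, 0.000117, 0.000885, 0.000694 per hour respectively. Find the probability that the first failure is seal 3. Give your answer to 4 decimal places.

The time to first failure is exponential with rate Σλ = 0.000184 + 0.000117 + 0.000885 + 0.000694 = 0.00188.
P(seal 3 first) = λ_3/Σλ = 0.000885/0.00188 ≈ 0.4707.

0.4707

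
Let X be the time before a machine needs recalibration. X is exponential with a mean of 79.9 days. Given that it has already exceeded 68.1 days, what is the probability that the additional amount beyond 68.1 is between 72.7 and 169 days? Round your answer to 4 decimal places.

The rate is λ = 1/79.9 = 0.0125156 per day.
Memoryless: the residual past 68.1 is again Exp(λ).
P(72.7 < residual < 169) = e^(−λ·72.7) − e^(−λ·169) = 0.40257 − 0.12062 ≈ 0.2820.

0.2820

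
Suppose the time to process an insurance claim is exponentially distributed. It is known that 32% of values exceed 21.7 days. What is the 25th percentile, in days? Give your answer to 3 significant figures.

5.48

e^(−λ·21.7) = 0.32 ⇒ λ = −ln(0.32)/21.7 = 0.0525085.
25th percentile: 1 − e^(−λt) = 0.25, t = −ln(0.75)/λ = 5.47877 days.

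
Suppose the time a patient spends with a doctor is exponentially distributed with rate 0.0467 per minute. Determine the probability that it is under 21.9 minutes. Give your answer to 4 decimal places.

P(X ≤ 21.9) = 1 − e^(−λ·21.9) = 1 − e^(−1.0227) ≈ 0.6404.

0.6404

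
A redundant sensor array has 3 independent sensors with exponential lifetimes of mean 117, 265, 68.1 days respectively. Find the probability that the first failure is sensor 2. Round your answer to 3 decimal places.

0.140

Rates: λ_i = 1/mean_i → 0.00854701, 0.00377358, 0.0146843; Σλ = 0.0270049.
P(sensor 2 first) = λ_2/Σλ = 0.00377358/0.0270049 ≈ 0.140.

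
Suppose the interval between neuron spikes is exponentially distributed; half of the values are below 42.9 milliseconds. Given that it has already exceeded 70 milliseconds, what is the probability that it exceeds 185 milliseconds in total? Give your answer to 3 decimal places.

0.156

For an exponential, median = ln(2)/λ, so λ = ln 2 / 42.9 = 0.0161573 per millisecond.
P(X > s+t | X > s) = e^(−λ(s+t))/e^(−λs) = e^(−λt), independent of s = 70.
P(X > 115) = e^(−1.8581) ≈ 0.156.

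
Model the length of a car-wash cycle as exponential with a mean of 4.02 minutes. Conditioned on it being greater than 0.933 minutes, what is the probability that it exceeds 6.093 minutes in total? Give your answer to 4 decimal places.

The rate is λ = 1/4.02 = 0.248756 per minute.
P(X > s+t | X > s) = e^(−λ(s+t))/e^(−λs) = e^(−λt), independent of s = 0.933.
P(X > 5.16) = e^(−1.2836) ≈ 0.2770.

0.2770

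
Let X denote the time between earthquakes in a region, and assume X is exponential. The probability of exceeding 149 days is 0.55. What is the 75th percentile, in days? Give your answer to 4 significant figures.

345.5

e^(−λ·149) = 0.55 ⇒ λ = −ln(0.55)/149 = 0.00401233.
75th percentile: 1 − e^(−λt) = 0.75, t = −ln(0.25)/λ = 345.509 days.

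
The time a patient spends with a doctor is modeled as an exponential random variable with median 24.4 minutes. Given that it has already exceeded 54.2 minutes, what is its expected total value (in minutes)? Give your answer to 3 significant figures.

89.4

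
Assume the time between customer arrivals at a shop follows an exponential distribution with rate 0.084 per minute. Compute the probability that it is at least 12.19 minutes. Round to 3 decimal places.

P(X > 12.19) = e^(−λ·12.19) = e^(−1.024) ≈ 0.359.

0.359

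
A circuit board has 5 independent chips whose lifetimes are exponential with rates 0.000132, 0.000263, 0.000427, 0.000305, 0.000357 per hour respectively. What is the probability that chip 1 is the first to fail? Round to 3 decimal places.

0.089

The time to first failure is exponential with rate Σλ = 0.000132 + 0.000263 + 0.000427 + 0.000305 + 0.000357 = 0.001484.
P(chip 1 first) = λ_1/Σλ = 0.000132/0.001484 ≈ 0.089.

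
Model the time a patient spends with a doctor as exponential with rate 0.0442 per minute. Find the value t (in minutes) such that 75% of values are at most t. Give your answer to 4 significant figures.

31.36

Set 1 − e^(−λt) = 0.75, so t = −ln(0.25)/λ = 1.3863/0.0442 ≈ 31.3641 minutes.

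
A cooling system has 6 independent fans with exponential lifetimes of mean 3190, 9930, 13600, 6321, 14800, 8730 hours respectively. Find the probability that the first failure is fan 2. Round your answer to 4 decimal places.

0.1216

Rates: λ_i = 1/mean_i → 0.00031348, 0.000100705, 0.0000735294, 0.000158203, 0.0000675676, 0.000114548; Σλ = 0.000828032.
P(fan 2 first) = λ_2/Σλ = 0.000100705/0.000828032 ≈ 0.1216.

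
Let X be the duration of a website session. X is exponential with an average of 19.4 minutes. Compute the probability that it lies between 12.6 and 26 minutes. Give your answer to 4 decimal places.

The rate is λ = 1/19.4 = 0.0515464 per minute.
P(12.6 < X < 26) = e^(−λ·12.6) − e^(−λ·26) = 0.52231 − 0.26179 ≈ 0.2605.

0.2605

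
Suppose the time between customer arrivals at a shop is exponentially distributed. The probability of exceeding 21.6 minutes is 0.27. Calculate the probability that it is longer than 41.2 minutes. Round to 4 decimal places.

0.0823

e^(−λ·21.6) = 0.27 ⇒ λ = −ln(0.27)/21.6 = 0.0606173.
P(X > 41.2) = e^(−0.0606173·41.2) = e^(−2.4974) ≈ 0.0823.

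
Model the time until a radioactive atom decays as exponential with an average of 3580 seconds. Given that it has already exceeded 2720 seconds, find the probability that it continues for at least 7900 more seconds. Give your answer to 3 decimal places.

0.110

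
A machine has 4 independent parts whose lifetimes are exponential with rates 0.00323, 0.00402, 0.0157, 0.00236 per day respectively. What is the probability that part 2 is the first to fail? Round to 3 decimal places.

0.159

The time to first failure is exponential with rate Σλ = 0.00323 + 0.00402 + 0.0157 + 0.00236 = 0.02531.
P(part 2 first) = λ_2/Σλ = 0.00402/0.02531 ≈ 0.159.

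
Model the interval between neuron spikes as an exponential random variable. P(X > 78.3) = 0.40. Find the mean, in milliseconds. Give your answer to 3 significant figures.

e^(−λ·78.3) = 0.40 ⇒ λ = −ln(0.40)/78.3 = 0.0117023.
Mean = 1/λ = 85.4532 milliseconds.

85.5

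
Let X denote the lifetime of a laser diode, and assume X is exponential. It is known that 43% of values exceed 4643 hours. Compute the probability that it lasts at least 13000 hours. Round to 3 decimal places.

e^(−λ·4643) = 0.43 ⇒ λ = −ln(0.43)/4643 = 0.000181773.
P(X > 13000) = e^(−0.000181773·13000) = e^(−2.363) ≈ 0.094.

0.094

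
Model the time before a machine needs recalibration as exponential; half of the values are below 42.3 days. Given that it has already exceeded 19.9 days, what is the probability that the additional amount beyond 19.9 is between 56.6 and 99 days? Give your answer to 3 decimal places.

0.198

For an exponential, median = ln(2)/λ, so λ = ln 2 / 42.3 = 0.0163865 per day.
Memoryless: the residual past 19.9 is again Exp(λ).
P(56.6 < residual < 99) = e^(−λ·56.6) − e^(−λ·99) = 0.39555 − 0.19745 ≈ 0.198.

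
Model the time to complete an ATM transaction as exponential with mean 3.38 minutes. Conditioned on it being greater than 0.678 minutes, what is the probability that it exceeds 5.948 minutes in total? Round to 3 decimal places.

0.210

The rate is λ = 1/3.38 = 0.295858 per minute.
The exponential is memoryless, so the remaining time is again Exp(λ): the condition X > 0.678 is irrelevant.
P(X > 5.27) = e^(−1.5592) ≈ 0.210.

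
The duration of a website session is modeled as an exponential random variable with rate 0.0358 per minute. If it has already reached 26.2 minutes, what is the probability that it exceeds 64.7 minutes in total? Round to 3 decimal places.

By the memoryless property, P(X > 26.2+38.5 | X > 26.2) = P(X > 38.5).
P(X > 38.5) = e^(−1.3783) ≈ 0.252.

0.252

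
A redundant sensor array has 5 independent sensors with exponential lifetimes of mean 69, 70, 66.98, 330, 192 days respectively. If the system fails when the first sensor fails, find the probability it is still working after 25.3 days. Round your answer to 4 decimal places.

0.2687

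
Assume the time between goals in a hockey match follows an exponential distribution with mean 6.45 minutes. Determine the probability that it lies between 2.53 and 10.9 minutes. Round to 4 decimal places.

The rate is λ = 1/6.45 = 0.155039 per minute.
P(2.53 < X < 10.9) = e^(−λ·2.53) − e^(−λ·10.9) = 0.67554 − 0.18453 ≈ 0.4910.

0.4910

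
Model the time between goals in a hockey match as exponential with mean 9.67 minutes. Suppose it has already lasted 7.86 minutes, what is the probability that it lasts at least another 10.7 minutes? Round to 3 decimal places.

0.331

The rate is λ = 1/9.67 = 0.103413 per minute.
By the memoryless property, P(X > 7.86+10.7 | X > 7.86) = P(X > 10.7).
P(X > 10.7) = e^(−1.1065) ≈ 0.331.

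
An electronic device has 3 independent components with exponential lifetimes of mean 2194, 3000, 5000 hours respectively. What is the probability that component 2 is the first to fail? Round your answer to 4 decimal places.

Rates: λ_i = 1/mean_i → 0.000455789, 0.000333333, 0.0002; Σλ = 0.000989122.
P(component 2 first) = λ_2/Σλ = 0.000333333/0.000989122 ≈ 0.3370.

0.3370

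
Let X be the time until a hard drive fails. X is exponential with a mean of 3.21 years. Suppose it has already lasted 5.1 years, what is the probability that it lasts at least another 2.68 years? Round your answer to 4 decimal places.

The rate is λ = 1/3.21 = 0.311526 per year.
By the memoryless property, P(X > 5.1+2.68 | X > 5.1) = P(X > 2.68).
P(X > 2.68) = e^(−0.83489) ≈ 0.4339.

0.4339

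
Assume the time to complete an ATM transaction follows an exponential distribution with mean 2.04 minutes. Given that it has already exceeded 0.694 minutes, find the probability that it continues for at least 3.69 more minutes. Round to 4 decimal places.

The rate is λ = 1/2.04 = 0.490196 per minute.
By the memoryless property, P(X > 0.694+3.69 | X > 0.694) = P(X > 3.69).
P(X > 3.69) = e^(−1.8088) ≈ 0.1638.

0.1638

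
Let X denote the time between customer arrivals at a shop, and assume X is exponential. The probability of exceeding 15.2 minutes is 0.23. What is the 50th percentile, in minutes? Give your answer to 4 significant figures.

7.169

e^(−λ·15.2) = 0.23 ⇒ λ = −ln(0.23)/15.2 = 0.0966892.
50th percentile: 1 − e^(−λt) = 0.5, t = −ln(0.5)/λ = 7.16882 minutes.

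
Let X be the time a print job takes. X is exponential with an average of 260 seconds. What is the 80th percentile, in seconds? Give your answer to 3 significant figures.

The rate is λ = 1/260 = 0.00384615 per second.
Set 1 − e^(−λt) = 0.8, so t = −ln(0.2)/λ = 1.6094/0.00384615 ≈ 418.454 seconds.

418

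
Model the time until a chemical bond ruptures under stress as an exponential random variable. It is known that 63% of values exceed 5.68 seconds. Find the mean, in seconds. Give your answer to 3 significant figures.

e^(−λ·5.68) = 0.63 ⇒ λ = −ln(0.63)/5.68 = 0.0813443.
Mean = 1/λ = 12.2934 seconds.

12.3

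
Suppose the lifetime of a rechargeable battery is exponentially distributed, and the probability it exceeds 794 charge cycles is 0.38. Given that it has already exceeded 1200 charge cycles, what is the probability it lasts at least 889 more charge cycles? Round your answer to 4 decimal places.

0.3385

From e^(−λ·794) = 0.38, λ = −ln(0.38)/794 = 0.00121862.
Memoryless: P(X > 1200+889 | X > 1200) = P(X > 889) = e^(−0.00121862·889) ≈ 0.3385.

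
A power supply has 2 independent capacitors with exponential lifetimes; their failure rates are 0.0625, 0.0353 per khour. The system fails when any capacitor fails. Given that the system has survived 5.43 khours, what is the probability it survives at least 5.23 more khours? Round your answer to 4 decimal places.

Time to first failure ~ Exp(Σλ) with Σλ = 0.0978.
By memorylessness, P(T > 5.43+5.23 | T > 5.43) = P(T > 5.23) = e^(−0.0978·5.23) ≈ 0.5996.

0.5996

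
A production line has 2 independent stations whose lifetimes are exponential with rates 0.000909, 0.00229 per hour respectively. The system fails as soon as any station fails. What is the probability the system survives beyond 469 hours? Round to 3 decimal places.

0.223

The time to first failure is exponential with rate Σλ = 0.000909 + 0.00229 = 0.003199.
P(min > 469) = e^(−0.003199·469) = e^(−1.5003) ≈ 0.223.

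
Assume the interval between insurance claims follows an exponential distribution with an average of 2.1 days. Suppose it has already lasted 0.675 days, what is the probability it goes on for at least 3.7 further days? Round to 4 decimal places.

0.1717

The rate is λ = 1/2.1 = 0.47619 per day.
P(X > s+t | X > s) = e^(−λ(s+t))/e^(−λs) = e^(−λt), independent of s = 0.675.
P(X > 3.7) = e^(−1.7619) ≈ 0.1717.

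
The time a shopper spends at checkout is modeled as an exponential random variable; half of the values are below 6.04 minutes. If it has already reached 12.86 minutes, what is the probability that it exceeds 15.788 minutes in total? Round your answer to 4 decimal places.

0.7146

For an exponential, median = ln(2)/λ, so λ = ln 2 / 6.04 = 0.114759 per minute.
By the memoryless property, P(X > 12.86+2.928 | X > 12.86) = P(X > 2.928).
P(X > 2.928) = e^(−0.33602) ≈ 0.7146.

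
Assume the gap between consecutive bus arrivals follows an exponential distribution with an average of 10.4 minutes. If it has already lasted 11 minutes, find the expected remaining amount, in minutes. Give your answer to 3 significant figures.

The rate is λ = 1/10.4 = 0.0961538 per minute.
By memorylessness, the remaining amount past any threshold is again Exp(λ) with mean 1/λ = 10.4 minutes.

10.4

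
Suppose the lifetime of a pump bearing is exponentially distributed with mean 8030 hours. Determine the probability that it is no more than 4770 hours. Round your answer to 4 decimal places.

The rate is λ = 1/8030 = 0.000124533 per hour.
P(X ≤ 4770) = 1 − e^(−λ·4770) = 1 − e^(−0.59402) ≈ 0.4479.

0.4479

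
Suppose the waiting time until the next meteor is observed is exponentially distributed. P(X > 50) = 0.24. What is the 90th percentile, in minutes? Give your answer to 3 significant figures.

e^(−λ·50) = 0.24 ⇒ λ = −ln(0.24)/50 = 0.0285423.
90th percentile: 1 − e^(−λt) = 0.9, t = −ln(0.1)/λ = 80.6726 minutes.

80.7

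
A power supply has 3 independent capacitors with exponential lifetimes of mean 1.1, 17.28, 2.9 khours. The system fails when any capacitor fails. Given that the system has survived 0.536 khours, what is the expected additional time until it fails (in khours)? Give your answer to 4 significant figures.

First-failure rate Σλ = 1/1.1 + 1/17.28 + 1/2.9 = 1.31179.
By memorylessness the expected residual is 1/Σλ = 0.762318 khours, regardless of the 0.536 already elapsed.

0.7623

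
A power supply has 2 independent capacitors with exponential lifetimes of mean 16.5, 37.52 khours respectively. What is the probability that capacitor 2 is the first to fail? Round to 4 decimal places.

0.3054

Rates: λ_i = 1/mean_i → 0.0606061, 0.0266525; Σλ = 0.0872585.
P(capacitor 2 first) = λ_2/Σλ = 0.0266525/0.0872585 ≈ 0.3054.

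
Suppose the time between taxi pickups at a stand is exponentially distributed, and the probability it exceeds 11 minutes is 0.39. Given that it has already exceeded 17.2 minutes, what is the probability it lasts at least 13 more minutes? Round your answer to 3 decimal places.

From e^(−λ·11) = 0.39, λ = −ln(0.39)/11 = 0.0856008.
Memoryless: P(X > 17.2+13 | X > 17.2) = P(X > 13) = e^(−0.0856008·13) ≈ 0.329.

0.329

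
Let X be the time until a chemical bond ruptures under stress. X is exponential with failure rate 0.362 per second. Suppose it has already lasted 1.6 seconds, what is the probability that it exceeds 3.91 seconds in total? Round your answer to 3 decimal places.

0.433

The exponential is memoryless, so the remaining time is again Exp(λ): the condition X > 1.6 is irrelevant.
P(X > 2.31) = e^(−0.83622) ≈ 0.433.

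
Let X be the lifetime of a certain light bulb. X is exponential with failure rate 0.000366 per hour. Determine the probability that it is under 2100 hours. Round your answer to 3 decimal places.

0.536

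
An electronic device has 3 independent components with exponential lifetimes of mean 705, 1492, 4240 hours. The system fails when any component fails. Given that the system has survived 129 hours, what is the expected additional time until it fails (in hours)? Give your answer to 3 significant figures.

First-failure rate Σλ = 1/705 + 1/1492 + 1/4240 = 0.00232453.
By memorylessness the expected residual is 1/Σλ = 430.194 hours, regardless of the 129 already elapsed.

430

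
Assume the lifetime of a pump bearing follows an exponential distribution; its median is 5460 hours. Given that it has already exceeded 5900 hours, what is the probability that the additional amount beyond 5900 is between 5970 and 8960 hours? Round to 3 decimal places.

For an exponential, median = ln(2)/λ, so λ = ln 2 / 5460 = 0.00012695 per hour.
Memoryless: the residual past 5900 is again Exp(λ).
P(5970 < residual < 8960) = e^(−λ·5970) − e^(−λ·8960) = 0.46865 − 0.32063 ≈ 0.148.

0.148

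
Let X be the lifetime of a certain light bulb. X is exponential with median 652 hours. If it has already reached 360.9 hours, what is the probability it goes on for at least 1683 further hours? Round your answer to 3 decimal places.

0.167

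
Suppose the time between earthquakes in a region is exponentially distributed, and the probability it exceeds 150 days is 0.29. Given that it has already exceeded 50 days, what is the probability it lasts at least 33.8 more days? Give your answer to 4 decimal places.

0.7566

From e^(−λ·150) = 0.29, λ = −ln(0.29)/150 = 0.0082525.
Memoryless: P(X > 50+33.8 | X > 50) = P(X > 33.8) = e^(−0.0082525·33.8) ≈ 0.7566.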